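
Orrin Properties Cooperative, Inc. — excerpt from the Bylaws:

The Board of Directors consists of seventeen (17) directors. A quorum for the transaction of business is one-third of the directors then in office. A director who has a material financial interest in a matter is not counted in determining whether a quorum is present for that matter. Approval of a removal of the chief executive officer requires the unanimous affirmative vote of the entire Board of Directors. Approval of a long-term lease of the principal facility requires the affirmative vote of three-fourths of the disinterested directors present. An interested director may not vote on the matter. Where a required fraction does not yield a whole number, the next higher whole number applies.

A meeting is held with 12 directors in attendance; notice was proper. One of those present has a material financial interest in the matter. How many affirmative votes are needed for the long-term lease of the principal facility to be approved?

9

The long-term lease of the principal facility requires three-fourths of the disinterested directors present (12 − 1 = 11).
3/4 of 11 = 8.25, rounded up to 9.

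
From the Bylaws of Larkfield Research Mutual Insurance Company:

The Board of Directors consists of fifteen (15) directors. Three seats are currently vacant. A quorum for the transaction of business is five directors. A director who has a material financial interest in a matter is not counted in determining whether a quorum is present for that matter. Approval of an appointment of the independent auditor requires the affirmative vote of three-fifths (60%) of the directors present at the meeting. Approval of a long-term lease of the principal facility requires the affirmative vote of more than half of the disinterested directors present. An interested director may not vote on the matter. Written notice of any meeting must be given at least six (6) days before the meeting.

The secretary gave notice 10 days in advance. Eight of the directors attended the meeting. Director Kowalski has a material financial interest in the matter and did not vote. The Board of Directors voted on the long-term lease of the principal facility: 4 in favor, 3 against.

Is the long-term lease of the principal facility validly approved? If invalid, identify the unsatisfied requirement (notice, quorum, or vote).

Notice: 10 days given; 6 required (10 ≥ 6). Satisfied.
Quorum: 8 present, but the 1 interested director does not count, leaving 7. Quorum is 5. Satisfied.
Vote: the long-term lease of the principal facility requires a majority of the disinterested directors present (8 − 1 = 7). A majority of 7 is 4, so 4 affirmative votes are needed; 4 voted in favor. Satisfied.

Valid — all requirements satisfied.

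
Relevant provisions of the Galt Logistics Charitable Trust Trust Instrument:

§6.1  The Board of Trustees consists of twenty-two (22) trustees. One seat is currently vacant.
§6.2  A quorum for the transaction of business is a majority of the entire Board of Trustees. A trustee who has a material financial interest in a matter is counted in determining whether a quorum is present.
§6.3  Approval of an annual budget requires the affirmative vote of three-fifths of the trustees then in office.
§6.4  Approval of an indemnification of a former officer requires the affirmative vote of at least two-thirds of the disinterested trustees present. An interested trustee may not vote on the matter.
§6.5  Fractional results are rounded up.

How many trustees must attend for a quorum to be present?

12

A majority of 22 is 12.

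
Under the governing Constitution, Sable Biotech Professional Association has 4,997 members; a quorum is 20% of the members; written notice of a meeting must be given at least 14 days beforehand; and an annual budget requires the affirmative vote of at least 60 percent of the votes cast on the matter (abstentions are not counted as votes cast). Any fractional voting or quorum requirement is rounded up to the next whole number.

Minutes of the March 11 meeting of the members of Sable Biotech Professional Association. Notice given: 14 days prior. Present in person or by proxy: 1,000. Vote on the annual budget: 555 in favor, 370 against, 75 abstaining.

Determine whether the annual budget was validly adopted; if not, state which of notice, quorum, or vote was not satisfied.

Notice: 14 days given; 14 required. Satisfied.
Quorum: 20% of 4,997 = 999.40, rounded up to 1,000; 1,000 present. Satisfied.
Vote: requires three-fifths of the votes cast (1,000 − 75 abstaining = 925); 3/5 of 925 = 555, so 555 needed; 555 in favor. Satisfied.

Valid — all requirements satisfied.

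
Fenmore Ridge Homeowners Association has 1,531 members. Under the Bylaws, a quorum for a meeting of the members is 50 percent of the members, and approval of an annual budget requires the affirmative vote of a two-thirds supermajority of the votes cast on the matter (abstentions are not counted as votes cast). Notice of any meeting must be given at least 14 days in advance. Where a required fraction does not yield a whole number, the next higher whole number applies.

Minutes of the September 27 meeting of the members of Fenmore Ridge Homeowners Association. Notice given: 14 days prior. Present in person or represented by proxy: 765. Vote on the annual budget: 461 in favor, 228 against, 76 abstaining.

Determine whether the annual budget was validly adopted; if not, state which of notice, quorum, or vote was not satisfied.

Notice: 14 days given; 14 required. Satisfied.
Quorum: 50% of 1,531 = 765.50, rounded up to 766; 765 present. Not satisfied.
Vote: requires two-thirds of the votes cast (765 − 76 abstaining = 689); 2/3 of 689 = 459.33, rounded up to 460, so 460 needed; 461 in favor. Satisfied.

Invalid — quorum requirement not satisfied.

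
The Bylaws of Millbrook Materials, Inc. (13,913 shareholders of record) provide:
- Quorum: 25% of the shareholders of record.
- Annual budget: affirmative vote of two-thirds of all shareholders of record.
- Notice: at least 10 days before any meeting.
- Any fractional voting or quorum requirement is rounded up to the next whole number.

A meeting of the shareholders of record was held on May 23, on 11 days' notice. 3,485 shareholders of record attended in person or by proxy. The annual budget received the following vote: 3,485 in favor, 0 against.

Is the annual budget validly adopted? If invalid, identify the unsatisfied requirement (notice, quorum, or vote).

Notice: 11 days given; 10 required. Satisfied.
Quorum: 25% of 13,913 = 3,478.25, rounded up to 3,479; 3,485 present. Satisfied.
Vote: requires two-thirds of all shareholders of record (13,913); 2/3 of 13913 = 9275.33, rounded up to 9276, so 9,276 needed; 3,485 in favor. Not satisfied.

Invalid — vote requirement not satisfied.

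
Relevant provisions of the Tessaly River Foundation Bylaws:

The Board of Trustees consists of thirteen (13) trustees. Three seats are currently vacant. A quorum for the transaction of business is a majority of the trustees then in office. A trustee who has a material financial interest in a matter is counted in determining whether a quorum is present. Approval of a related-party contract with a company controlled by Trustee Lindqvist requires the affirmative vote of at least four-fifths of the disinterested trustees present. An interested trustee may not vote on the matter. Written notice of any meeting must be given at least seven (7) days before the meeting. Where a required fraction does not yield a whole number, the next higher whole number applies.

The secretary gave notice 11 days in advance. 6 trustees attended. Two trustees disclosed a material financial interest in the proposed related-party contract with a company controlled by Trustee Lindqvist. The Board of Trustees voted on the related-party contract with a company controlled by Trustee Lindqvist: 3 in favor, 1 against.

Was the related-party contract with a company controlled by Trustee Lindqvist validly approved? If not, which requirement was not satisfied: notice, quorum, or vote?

Invalid — vote requirement not satisfied.

Notice: 11 days given; 7 required (11 ≥ 7). Satisfied.
Quorum: 6 present (interested trustees count toward quorum); quorum is 6. Satisfied.
Vote: the related-party contract with a company controlled by Trustee Lindqvist requires four-fifths of the disinterested trustees present (6 − 2 = 4). 4/5 of 4 = 3.20, rounded up to 4, so 4 affirmative votes are needed; 3 voted in favor. Not satisfied.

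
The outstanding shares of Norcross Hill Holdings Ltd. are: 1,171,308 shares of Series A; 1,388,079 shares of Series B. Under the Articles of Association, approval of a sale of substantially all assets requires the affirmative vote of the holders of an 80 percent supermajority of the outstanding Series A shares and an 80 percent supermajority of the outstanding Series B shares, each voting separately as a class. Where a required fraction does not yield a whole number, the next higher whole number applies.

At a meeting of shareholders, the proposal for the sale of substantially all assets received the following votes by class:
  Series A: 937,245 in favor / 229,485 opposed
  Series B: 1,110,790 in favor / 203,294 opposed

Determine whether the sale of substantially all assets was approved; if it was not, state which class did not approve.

Series A: 4/5 of 1171308 = 937046.40, rounded up to 937047; 937,047 required, 937,245 in favor — approved.
Series B: 4/5 of 1388079 = 1110463.20, rounded up to 1110464; 1,110,464 required, 1,110,790 in favor — approved.

Approved — every class gave the required vote.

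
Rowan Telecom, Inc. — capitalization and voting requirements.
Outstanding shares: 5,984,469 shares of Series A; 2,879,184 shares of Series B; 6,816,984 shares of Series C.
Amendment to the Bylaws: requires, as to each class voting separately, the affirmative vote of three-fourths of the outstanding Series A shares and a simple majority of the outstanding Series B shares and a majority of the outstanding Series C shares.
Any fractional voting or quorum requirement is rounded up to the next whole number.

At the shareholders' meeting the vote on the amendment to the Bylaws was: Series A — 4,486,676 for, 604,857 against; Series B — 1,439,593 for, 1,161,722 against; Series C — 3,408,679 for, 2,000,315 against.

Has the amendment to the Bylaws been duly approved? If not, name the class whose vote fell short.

Series A: 3/4 of 5984469 = 4488351.75, rounded up to 4488352; 4,488,352 required, 4,486,676 in favor — not approved.
Series B: a majority of 2879184 is 1439593; 1,439,593 required, 1,439,593 in favor — approved.
Series C: a majority of 6816984 is 3408493; 3,408,493 required, 3,408,679 in favor — approved.

Not approved — the Series A shares did not give the required vote.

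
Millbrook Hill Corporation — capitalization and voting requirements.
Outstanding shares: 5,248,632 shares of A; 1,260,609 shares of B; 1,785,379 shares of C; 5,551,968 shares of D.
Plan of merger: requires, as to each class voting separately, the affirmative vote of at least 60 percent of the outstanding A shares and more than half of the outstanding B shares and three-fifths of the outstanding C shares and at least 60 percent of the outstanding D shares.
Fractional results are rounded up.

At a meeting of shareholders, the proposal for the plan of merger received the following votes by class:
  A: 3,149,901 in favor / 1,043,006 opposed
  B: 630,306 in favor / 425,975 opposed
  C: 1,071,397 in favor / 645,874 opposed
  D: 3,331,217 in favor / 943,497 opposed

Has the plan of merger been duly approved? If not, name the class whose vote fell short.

Approved — every class gave the required vote.

A: 3/5 of 5248632 = 3149179.20, rounded up to 3149180; 3,149,180 required, 3,149,901 in favor — approved.
B: a majority of 1260609 is 630305; 630,305 required, 630,306 in favor — approved.
C: 3/5 of 1785379 = 1071227.40, rounded up to 1071228; 1,071,228 required, 1,071,397 in favor — approved.
D: 3/5 of 5551968 = 3331180.80, rounded up to 3331181; 3,331,181 required, 3,331,217 in favor — approved.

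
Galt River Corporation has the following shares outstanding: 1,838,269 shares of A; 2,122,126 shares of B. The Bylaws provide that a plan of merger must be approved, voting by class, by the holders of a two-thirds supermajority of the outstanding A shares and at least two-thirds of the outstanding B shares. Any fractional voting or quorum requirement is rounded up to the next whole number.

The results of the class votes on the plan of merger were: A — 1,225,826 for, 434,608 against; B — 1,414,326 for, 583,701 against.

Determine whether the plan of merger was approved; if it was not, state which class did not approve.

Not approved — the B shares did not give the required vote.

A: 2/3 of 1838269 = 1225512.67, rounded up to 1225513; 1,225,513 required, 1,225,826 in favor — approved.
B: 2/3 of 2122126 = 1414750.67, rounded up to 1414751; 1,414,751 required, 1,414,326 in favor — not approved.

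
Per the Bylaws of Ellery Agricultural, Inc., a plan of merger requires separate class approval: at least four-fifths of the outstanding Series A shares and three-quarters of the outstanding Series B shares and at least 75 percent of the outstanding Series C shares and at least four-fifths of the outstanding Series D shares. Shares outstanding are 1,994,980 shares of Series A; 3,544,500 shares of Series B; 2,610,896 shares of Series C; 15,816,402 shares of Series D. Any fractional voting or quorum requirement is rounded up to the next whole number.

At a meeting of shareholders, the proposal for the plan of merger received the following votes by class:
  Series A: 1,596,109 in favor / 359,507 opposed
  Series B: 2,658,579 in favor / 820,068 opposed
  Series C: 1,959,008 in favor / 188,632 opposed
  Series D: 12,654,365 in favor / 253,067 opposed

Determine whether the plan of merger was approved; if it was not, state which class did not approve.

Approved — every class gave the required vote.

Series A: 4/5 of 1994980 = 1595984; 1,595,984 required, 1,596,109 in favor — approved.
Series B: 3/4 of 3544500 = 2658375; 2,658,375 required, 2,658,579 in favor — approved.
Series C: 3/4 of 2610896 = 1958172; 1,958,172 required, 1,959,008 in favor — approved.
Series D: 4/5 of 15816402 = 12653121.60, rounded up to 12653122; 12,653,122 required, 12,654,365 in favor — approved.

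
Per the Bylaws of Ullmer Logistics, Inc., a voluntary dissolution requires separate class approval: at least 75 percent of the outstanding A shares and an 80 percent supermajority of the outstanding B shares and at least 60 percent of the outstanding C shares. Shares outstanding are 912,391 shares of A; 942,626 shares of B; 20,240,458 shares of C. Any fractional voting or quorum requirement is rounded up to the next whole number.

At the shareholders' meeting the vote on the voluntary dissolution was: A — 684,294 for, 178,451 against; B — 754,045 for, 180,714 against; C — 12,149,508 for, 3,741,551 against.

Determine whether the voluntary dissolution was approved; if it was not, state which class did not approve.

A: 3/4 of 912391 = 684293.25, rounded up to 684294; 684,294 required, 684,294 in favor — approved.
B: 4/5 of 942626 = 754100.80, rounded up to 754101; 754,101 required, 754,045 in favor — not approved.
C: 3/5 of 20240458 = 12144274.80, rounded up to 12144275; 12,144,275 required, 12,149,508 in favor — approved.

Not approved — the B shares did not give the required vote.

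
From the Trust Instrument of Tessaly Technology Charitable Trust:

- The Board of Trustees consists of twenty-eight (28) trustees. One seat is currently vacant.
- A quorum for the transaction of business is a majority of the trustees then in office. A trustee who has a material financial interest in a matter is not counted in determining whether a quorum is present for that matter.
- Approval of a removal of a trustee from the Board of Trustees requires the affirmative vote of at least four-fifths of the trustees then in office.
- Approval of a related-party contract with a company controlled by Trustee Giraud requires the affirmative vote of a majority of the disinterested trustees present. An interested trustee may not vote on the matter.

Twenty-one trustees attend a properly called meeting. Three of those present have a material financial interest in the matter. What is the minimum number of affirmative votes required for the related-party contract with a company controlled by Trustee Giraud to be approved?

The related-party contract with a company controlled by Trustee Giraud requires a majority of the disinterested trustees present (21 − 3 = 18).
A majority of 18 is 10.

10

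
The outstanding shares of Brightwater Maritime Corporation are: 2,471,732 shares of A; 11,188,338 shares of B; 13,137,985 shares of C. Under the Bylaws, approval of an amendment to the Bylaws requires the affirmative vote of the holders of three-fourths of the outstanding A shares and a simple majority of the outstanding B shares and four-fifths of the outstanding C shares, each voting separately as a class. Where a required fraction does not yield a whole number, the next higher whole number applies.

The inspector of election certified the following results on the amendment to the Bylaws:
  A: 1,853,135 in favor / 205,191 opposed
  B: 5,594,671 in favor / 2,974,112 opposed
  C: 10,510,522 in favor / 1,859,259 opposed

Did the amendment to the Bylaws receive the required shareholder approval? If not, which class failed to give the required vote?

A: 3/4 of 2471732 = 1853799; 1,853,799 required, 1,853,135 in favor — not approved.
B: a majority of 11188338 is 5594170; 5,594,170 required, 5,594,671 in favor — approved.
C: 4/5 of 13137985 = 10510388; 10,510,388 required, 10,510,522 in favor — approved.

Not approved — the A shares did not give the required vote.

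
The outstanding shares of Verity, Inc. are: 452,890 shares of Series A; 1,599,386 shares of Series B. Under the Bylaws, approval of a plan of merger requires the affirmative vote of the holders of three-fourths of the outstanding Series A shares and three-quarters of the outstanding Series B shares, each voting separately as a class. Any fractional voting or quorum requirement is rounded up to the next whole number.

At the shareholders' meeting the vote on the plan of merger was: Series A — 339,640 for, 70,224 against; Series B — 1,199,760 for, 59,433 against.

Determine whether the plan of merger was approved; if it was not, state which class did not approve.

Not approved — the Series A shares did not give the required vote.

Series A: 3/4 of 452890 = 339667.50, rounded up to 339668; 339,668 required, 339,640 in favor — not approved.
Series B: 3/4 of 1599386 = 1199539.50, rounded up to 1199540; 1,199,540 required, 1,199,760 in favor — approved.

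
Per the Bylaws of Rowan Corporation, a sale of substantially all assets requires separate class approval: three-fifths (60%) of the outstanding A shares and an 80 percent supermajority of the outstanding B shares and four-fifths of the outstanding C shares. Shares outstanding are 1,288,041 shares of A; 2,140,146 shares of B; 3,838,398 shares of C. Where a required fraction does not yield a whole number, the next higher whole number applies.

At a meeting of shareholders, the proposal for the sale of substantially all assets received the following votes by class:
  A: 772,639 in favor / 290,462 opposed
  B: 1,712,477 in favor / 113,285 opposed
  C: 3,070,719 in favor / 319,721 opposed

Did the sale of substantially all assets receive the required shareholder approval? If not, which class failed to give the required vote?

Not approved — the A shares did not give the required vote.

A: 3/5 of 1288041 = 772824.60, rounded up to 772825; 772,825 required, 772,639 in favor — not approved.
B: 4/5 of 2140146 = 1712116.80, rounded up to 1712117; 1,712,117 required, 1,712,477 in favor — approved.
C: 4/5 of 3838398 = 3070718.40, rounded up to 3070719; 3,070,719 required, 3,070,719 in favor — approved.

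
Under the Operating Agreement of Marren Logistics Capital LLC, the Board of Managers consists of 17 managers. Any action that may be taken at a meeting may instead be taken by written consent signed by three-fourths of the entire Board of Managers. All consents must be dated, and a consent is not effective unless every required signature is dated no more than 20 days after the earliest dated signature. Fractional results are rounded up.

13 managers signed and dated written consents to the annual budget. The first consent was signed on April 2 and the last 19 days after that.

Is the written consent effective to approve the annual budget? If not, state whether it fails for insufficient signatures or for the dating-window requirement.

Signatures required: three-fourths of 17 — 3/4 of 17 = 12.75, rounded up to 13, so 13 needed; 13 signed. Sufficient.
Dating window: the latest signature is 19 days after the earliest; the limit is 20 days. Within the window.

Effective — both the signature and dating-window requirements are satisfied.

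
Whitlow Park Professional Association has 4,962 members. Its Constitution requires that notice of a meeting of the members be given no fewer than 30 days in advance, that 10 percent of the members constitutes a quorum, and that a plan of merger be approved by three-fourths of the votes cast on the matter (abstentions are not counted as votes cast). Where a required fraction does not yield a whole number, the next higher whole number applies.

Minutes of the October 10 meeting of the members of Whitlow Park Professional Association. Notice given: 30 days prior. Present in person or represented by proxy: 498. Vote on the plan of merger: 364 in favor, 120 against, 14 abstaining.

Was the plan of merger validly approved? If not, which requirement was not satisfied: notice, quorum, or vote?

Valid — all requirements satisfied.

Notice: 30 days given; 30 required. Satisfied.
Quorum: 10% of 4,962 = 496.20, rounded up to 497; 498 present. Satisfied.
Vote: requires three-fourths of the votes cast (498 − 14 abstaining = 484); 3/4 of 484 = 363, so 363 needed; 364 in favor. Satisfied.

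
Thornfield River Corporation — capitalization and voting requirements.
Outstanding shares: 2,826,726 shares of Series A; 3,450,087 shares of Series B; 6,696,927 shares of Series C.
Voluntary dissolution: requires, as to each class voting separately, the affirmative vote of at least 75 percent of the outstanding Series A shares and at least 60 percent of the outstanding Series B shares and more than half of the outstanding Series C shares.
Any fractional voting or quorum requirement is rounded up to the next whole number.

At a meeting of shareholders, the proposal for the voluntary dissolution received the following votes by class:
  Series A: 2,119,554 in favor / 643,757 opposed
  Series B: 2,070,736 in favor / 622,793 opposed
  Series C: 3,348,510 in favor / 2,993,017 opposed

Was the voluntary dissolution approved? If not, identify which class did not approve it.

Not approved — the Series A shares did not give the required vote.

Series A: 3/4 of 2826726 = 2120044.50, rounded up to 2120045; 2,120,045 required, 2,119,554 in favor — not approved.
Series B: 3/5 of 3450087 = 2070052.20, rounded up to 2070053; 2,070,053 required, 2,070,736 in favor — approved.
Series C: a majority of 6696927 is 3348464; 3,348,464 required, 3,348,510 in favor — approved.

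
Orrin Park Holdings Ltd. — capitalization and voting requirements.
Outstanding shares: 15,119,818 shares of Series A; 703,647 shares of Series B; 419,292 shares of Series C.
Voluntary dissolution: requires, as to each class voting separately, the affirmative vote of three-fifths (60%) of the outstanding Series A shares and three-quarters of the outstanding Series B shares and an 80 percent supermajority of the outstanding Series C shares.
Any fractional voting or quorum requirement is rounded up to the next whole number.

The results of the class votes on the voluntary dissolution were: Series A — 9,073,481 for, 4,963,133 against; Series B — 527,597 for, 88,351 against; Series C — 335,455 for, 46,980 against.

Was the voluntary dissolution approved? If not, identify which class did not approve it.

Not approved — the Series B shares did not give the required vote.

Series A: 3/5 of 15119818 = 9071890.80, rounded up to 9071891; 9,071,891 required, 9,073,481 in favor — approved.
Series B: 3/4 of 703647 = 527735.25, rounded up to 527736; 527,736 required, 527,597 in favor — not approved.
Series C: 4/5 of 419292 = 335433.60, rounded up to 335434; 335,434 required, 335,455 in favor — approved.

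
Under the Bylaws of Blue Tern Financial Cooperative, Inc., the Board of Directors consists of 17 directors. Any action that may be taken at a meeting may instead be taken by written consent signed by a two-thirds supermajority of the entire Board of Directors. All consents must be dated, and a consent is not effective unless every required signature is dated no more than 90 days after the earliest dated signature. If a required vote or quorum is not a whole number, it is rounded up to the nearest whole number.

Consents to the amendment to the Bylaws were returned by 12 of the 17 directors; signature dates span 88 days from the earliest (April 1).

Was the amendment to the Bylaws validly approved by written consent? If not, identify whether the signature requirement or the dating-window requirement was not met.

Effective — both the signature and dating-window requirements are satisfied.

Signatures required: a two-thirds supermajority of 17 — 2/3 of 17 = 11.33, rounded up to 12, so 12 needed; 12 signed. Sufficient.
Dating window: the latest signature is 88 days after the earliest; the limit is 90 days. Within the window.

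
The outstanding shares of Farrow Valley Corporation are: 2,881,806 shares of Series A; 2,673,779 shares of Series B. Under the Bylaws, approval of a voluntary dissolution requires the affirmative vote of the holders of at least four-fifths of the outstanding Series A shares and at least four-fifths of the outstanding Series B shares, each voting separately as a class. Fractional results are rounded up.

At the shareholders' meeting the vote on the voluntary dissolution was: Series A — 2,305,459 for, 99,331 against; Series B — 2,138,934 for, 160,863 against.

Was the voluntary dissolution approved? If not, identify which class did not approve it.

Not approved — the Series B shares did not give the required vote.

Series A: 4/5 of 2881806 = 2305444.80, rounded up to 2305445; 2,305,445 required, 2,305,459 in favor — approved.
Series B: 4/5 of 2673779 = 2139023.20, rounded up to 2139024; 2,139,024 required, 2,138,934 in favor — not approved.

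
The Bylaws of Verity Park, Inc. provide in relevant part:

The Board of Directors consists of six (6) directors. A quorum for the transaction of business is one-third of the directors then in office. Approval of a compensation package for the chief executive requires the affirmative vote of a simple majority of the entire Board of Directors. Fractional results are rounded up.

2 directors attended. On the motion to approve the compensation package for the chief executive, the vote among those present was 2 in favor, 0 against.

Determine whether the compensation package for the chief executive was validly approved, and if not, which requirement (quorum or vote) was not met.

Quorum: 2 present; quorum is 2. Satisfied.
Vote: the compensation package for the chief executive requires a majority of the entire Board of Directors (6). A majority of 6 is 4, so 4 affirmative votes are needed; 2 voted in favor. Not satisfied.

Invalid — vote requirement not satisfied.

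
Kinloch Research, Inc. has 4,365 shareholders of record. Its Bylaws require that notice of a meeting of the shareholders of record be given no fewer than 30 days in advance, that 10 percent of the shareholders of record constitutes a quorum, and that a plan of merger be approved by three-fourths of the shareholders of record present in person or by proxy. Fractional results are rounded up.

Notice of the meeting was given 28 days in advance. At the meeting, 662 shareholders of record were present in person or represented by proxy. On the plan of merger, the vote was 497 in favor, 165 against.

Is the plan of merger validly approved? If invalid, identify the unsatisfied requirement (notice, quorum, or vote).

Invalid — notice requirement not satisfied.

Notice: 28 days given; 30 required. Not satisfied.
Quorum: 10% of 4,365 = 436.50, rounded up to 437; 662 present. Satisfied.
Vote: requires three-fourths of those present (662); 3/4 of 662 = 496.50, rounded up to 497, so 497 needed; 497 in favor. Satisfied.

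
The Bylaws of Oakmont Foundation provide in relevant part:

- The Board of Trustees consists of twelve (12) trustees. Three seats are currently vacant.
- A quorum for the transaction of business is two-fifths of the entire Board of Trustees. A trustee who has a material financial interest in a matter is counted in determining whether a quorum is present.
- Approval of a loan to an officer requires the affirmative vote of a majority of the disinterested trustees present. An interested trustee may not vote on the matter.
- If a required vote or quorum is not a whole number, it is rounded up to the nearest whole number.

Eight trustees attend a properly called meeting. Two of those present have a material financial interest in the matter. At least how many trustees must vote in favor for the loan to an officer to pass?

4

The loan to an officer requires a majority of the disinterested trustees present (8 − 2 = 6).
A majority of 6 is 4.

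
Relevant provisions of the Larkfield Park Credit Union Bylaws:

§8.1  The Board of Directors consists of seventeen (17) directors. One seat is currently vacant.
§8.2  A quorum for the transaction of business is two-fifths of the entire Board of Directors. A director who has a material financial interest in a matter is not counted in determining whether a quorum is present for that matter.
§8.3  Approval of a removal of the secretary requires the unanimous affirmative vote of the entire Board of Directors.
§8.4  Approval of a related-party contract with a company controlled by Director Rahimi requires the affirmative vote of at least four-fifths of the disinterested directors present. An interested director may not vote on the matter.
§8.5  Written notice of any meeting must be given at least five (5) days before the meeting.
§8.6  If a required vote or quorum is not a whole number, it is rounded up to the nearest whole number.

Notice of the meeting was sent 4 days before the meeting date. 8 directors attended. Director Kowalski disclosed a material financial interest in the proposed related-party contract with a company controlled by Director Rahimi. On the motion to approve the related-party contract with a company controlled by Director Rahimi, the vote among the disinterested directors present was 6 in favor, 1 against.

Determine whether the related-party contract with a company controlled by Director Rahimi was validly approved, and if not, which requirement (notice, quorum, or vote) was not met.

Invalid — notice requirement not satisfied.

Notice: 4 days given; 5 required (4 < 5). Not satisfied.
Quorum: 8 present, but the 1 interested director does not count, leaving 7. Quorum is 7. Satisfied.
Vote: the related-party contract with a company controlled by Director Rahimi requires four-fifths of the disinterested directors present (8 − 1 = 7). 4/5 of 7 = 5.60, rounded up to 6, so 6 affirmative votes are needed; 6 voted in favor. Satisfied.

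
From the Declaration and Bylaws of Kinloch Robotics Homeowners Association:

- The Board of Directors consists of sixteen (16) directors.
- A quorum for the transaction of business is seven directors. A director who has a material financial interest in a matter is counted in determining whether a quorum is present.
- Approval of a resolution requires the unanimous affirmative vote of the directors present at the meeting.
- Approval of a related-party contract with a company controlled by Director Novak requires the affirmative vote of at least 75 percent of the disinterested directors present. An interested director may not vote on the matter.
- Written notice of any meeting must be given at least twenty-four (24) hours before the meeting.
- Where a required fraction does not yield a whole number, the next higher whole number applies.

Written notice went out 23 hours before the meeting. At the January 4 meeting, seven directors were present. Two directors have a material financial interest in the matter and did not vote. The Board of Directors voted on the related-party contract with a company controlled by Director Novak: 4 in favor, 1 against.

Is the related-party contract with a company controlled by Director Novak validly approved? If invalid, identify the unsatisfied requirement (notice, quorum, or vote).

Notice: 23 hours given; 24 required (23 < 24). Not satisfied.
Quorum: 7 present (interested directors count toward quorum); quorum is 7. Satisfied.
Vote: the related-party contract with a company controlled by Director Novak requires three-fourths of the disinterested directors present (7 − 2 = 5). 3/4 of 5 = 3.75, rounded up to 4, so 4 affirmative votes are needed; 4 voted in favor. Satisfied.

Invalid — notice requirement not satisfied.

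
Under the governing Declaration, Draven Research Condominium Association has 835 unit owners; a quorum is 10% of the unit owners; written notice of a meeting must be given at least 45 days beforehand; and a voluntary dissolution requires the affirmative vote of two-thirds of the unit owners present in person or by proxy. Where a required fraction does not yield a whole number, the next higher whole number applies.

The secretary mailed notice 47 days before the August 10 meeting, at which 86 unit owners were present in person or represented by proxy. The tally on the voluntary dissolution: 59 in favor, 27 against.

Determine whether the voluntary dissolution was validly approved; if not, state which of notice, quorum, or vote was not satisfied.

Notice: 47 days given; 45 required. Satisfied.
Quorum: 10% of 835 = 83.50, rounded up to 84; 86 present. Satisfied.
Vote: requires two-thirds of those present (86); 2/3 of 86 = 57.33, rounded up to 58, so 58 needed; 59 in favor. Satisfied.

Valid — all requirements satisfied.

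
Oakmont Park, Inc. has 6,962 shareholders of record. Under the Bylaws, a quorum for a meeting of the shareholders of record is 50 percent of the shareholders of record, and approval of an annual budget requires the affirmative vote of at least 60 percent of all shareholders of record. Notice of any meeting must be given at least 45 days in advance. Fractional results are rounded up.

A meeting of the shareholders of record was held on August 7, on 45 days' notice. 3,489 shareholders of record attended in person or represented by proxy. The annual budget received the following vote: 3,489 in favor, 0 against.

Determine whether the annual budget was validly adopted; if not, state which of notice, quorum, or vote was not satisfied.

Notice: 45 days given; 45 required. Satisfied.
Quorum: 50% of 6,962 = 3,481; 3,489 present. Satisfied.
Vote: requires three-fifths of all shareholders of record (6,962); 3/5 of 6962 = 4177.20, rounded up to 4178, so 4,178 needed; 3,489 in favor. Not satisfied.

Invalid — vote requirement not satisfied.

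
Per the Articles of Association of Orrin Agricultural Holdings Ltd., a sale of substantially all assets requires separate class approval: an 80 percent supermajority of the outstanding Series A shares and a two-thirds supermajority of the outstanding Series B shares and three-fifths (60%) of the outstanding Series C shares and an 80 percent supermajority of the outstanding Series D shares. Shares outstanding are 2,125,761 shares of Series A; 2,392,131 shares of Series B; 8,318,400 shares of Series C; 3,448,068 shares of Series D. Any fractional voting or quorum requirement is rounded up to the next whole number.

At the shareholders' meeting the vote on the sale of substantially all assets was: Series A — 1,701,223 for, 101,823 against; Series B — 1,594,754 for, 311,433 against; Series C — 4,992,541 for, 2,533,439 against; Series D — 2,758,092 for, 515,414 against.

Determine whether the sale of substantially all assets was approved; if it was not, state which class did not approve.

Series A: 4/5 of 2125761 = 1700608.80, rounded up to 1700609; 1,700,609 required, 1,701,223 in favor — approved.
Series B: 2/3 of 2392131 = 1594754; 1,594,754 required, 1,594,754 in favor — approved.
Series C: 3/5 of 8318400 = 4991040; 4,991,040 required, 4,992,541 in favor — approved.
Series D: 4/5 of 3448068 = 2758454.40, rounded up to 2758455; 2,758,455 required, 2,758,092 in favor — not approved.

Not approved — the Series D shares did not give the required vote.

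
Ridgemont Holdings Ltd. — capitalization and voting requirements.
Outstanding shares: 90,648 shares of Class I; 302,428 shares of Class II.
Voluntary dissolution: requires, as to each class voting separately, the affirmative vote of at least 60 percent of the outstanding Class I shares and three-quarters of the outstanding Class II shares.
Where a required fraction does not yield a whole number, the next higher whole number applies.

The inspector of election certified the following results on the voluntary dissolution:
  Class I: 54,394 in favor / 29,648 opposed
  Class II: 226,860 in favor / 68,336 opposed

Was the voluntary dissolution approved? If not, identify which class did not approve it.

Approved — every class gave the required vote.

Class I: 3/5 of 90648 = 54388.80, rounded up to 54389; 54,389 required, 54,394 in favor — approved.
Class II: 3/4 of 302428 = 226821; 226,821 required, 226,860 in favor — approved.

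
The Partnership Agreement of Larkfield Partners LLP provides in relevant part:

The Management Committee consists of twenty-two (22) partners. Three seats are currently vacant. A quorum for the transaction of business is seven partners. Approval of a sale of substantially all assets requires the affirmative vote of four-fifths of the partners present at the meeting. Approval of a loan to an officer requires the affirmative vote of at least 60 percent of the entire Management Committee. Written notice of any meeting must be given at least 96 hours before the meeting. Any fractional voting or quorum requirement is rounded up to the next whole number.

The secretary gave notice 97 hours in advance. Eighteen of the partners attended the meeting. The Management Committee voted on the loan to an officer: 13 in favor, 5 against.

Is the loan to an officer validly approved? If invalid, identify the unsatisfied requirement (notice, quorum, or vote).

Notice: 97 hours given; 96 required (97 ≥ 96). Satisfied.
Quorum: 18 present; quorum is 7. Satisfied.
Vote: the loan to an officer requires three-fifths of the entire Management Committee (22). 3/5 of 22 = 13.20, rounded up to 14, so 14 affirmative votes are needed; 13 voted in favor. Not satisfied.

Invalid — vote requirement not satisfied.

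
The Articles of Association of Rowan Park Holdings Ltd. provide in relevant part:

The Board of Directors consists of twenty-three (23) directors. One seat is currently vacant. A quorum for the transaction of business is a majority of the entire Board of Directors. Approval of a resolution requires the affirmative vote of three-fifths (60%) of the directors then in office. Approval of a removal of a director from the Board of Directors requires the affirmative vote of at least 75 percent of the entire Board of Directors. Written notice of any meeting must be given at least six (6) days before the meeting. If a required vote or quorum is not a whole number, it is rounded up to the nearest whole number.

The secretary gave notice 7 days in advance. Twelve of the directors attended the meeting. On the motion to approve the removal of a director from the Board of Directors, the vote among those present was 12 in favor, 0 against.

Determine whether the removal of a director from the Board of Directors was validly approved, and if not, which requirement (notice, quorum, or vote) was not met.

Invalid — vote requirement not satisfied.

Notice: 7 days given; 6 required (7 ≥ 6). Satisfied.
Quorum: 12 present; quorum is 12. Satisfied.
Vote: the removal of a director from the Board of Directors requires three-fourths of the entire Board of Directors (23). 3/4 of 23 = 17.25, rounded up to 18, so 18 affirmative votes are needed; 12 voted in favor. Not satisfied.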